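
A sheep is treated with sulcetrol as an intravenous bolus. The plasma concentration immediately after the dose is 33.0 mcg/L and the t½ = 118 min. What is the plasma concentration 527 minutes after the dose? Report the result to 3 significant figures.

k = ln 2 / 118 = 0.005874 min⁻¹
527 min is 4.466 half-lives, so C = 33.0 × (1/2)^4.466 = 33.0 × 0.04524 ≈ 1.49 mcg/L

1.49 mcg/L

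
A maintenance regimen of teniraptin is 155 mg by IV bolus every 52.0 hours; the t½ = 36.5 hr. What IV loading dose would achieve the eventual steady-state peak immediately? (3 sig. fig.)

k = ln 2 / 36.5 = 0.01899 hr⁻¹
Accumulation ratio R = 1 / (1 − e^(−kτ)) = 1 / (1 − e^(−0.01899×52.0)) = 1 / (1 − 0.3725) = 1.594
Loading dose = maintenance dose × R = 155 × 1.594 ≈ 247 mg

247 mg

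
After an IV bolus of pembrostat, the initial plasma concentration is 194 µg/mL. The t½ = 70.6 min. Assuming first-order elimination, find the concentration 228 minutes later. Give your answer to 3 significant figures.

k = ln 2 / 70.6 = 0.009818 min⁻¹
228 min is 3.229 half-lives, so C = 194 × (1/2)^3.229 = 194 × 0.1066 ≈ 20.7 µg/mL

20.7 µg/mL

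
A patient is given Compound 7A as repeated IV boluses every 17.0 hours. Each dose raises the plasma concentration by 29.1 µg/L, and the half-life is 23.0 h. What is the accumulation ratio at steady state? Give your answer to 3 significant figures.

k = ln 2 / 23.0 = 0.03014 h⁻¹
Fraction remaining after one interval: e^(−kτ) = e^(−0.03014 × 17.0) = 0.5991
R = 1 / (1 − 0.5991) = 1 / 0.4009 ≈ 2.49

2.49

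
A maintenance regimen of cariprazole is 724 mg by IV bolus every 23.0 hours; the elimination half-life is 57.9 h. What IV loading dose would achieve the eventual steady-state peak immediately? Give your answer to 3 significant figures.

3010 mg

k = ln 2 / 57.9 = 0.01197 h⁻¹
Accumulation ratio R = 1 / (1 − e^(−kτ)) = 1 / (1 − e^(−0.01197×23.0)) = 1 / (1 − 0.7593) = 4.155
Loading dose = maintenance dose × R = 724 × 4.155 ≈ 3010 mg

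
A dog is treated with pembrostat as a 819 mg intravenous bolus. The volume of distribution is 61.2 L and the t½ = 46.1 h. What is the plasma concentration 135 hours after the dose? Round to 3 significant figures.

1.76 µg/mL

C₀ = dose / V = 819 / 61.2 = 13.38 µg/mL
k = ln 2 / 46.1 = 0.01504 h⁻¹
C(t) = C₀ e^(−kt) = 13.38 × e^(−0.01504 × 135) = 13.38 × e^(−2.030) = 13.38 × 0.1314 ≈ 1.76 µg/mL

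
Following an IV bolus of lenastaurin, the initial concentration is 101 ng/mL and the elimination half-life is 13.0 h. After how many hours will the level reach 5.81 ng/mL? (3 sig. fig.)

53.6 hours

k = ln 2 / 13.0 = 0.05332 h⁻¹
C(t) = C₀ e^(−kt)  ⇒  t = ln(C₀/C) / k
t = ln(101/5.81) / 0.05332 = 2.856 / 0.05332 ≈ 53.6 hours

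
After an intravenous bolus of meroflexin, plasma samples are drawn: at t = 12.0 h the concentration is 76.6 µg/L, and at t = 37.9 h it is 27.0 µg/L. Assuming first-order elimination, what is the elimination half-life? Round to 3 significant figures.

17.2 hours

k = ln(C₁/C₂) / (t₂ − t₁) = ln(76.6/27.0) / (37.9 − 12.0)
  = 1.043 / 25.90 = 0.04026 h⁻¹
t½ = ln 2 / k = ln 2 / 0.04026 ≈ 17.2 hours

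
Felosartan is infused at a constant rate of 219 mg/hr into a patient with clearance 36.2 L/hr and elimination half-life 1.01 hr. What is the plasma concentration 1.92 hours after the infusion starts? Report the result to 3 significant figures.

Css = rate / CL = 219 / 36.2 = 6.050 µg/mL
k = ln 2 / 1.01 = 0.6863 hr⁻¹
C(t) = Css (1 − e^(−kt)) = 6.050 × (1 − e^(−1.318)) = 6.050 × 0.7322 ≈ 4.43 µg/mL

4.43 µg/mL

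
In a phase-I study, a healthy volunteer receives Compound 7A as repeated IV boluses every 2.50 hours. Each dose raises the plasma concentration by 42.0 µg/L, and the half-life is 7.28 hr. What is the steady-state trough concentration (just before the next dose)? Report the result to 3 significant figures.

k = ln 2 / 7.28 = 0.09521 hr⁻¹
Fraction remaining after one interval: e^(−kτ) = e^(−0.09521 × 2.50) = 0.7882
R = 1 / (1 − 0.7882) = 4.721
Css,max = 42.0 × 4.721 = 198.3 µg/L
Css,min = Css,max × e^(−kτ) = 198.3 × 0.7882 ≈ 156 µg/L

156 µg/L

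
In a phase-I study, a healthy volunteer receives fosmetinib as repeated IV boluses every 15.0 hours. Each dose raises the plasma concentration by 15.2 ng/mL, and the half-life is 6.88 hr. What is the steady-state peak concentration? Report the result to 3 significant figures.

k = ln 2 / 6.88 = 0.1007 hr⁻¹
Fraction remaining after one interval: e^(−kτ) = e^(−0.1007 × 15.0) = 0.2206
R = 1 / (1 − 0.2206) = 1.283
Css,max = 15.2 × 1.283 ≈ 19.5 ng/mL

19.5 ng/mL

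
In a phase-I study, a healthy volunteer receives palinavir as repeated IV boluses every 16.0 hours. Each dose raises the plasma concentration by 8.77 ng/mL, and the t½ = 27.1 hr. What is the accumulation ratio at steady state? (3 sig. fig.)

2.98

k = ln 2 / 27.1 = 0.02558 hr⁻¹
Fraction remaining after one interval: e^(−kτ) = e^(−0.02558 × 16.0) = 0.6642
R = 1 / (1 − 0.6642) = 1 / 0.3358 ≈ 2.98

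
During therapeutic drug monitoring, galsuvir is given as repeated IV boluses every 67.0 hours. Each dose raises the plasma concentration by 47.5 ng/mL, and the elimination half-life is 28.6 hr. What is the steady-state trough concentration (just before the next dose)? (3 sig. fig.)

k = ln 2 / 28.6 = 0.02424 hr⁻¹
Fraction remaining after one interval: e^(−kτ) = e^(−0.02424 × 67.0) = 0.1971
R = 1 / (1 − 0.1971) = 1.246
Css,max = 47.5 × 1.246 = 59.16 ng/mL
Css,min = Css,max × e^(−kτ) = 59.16 × 0.1971 ≈ 11.7 ng/mL

11.7 ng/mL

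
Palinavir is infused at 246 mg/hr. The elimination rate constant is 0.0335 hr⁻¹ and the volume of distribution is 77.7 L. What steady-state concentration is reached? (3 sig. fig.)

94.5 µg/mL

CL = k · V = 0.0335 × 77.7 = 2.603 L/hr
Css = rate / CL = 246 / 2.603 ≈ 94.5 µg/mL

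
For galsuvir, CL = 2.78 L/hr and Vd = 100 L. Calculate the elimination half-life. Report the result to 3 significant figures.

24.9 hours

k = CL / V = 2.78 / 100 = 0.02780 hr⁻¹
t½ = ln 2 / k = ln 2 / 0.02780 ≈ 24.9 hours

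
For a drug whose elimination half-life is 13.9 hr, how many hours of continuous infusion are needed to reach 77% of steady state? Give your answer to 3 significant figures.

k = ln 2 / 13.9 = 0.04987 hr⁻¹
f = 1 − e^(−kt)  ⇒  t = −ln(1 − f) / k
t = −ln(1 − 0.77) / 0.04987 = 1.470 / 0.04987 ≈ 29.5 hours

29.5 hours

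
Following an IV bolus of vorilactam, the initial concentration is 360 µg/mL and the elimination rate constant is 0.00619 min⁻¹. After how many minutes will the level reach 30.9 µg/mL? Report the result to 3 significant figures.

397 minutes

C(t) = C₀ e^(−kt)  ⇒  t = ln(C₀/C) / k
t = ln(360/30.9) / 0.006190 = 2.455 / 0.006190 ≈ 397 minutes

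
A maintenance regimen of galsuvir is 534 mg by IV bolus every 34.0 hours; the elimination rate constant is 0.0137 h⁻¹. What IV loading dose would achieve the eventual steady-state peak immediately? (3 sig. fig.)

1430 mg

Accumulation ratio R = 1 / (1 − e^(−kτ)) = 1 / (1 − e^(−0.01370×34.0)) = 1 / (1 − 0.6276) = 2.686
Loading dose = maintenance dose × R = 534 × 2.686 ≈ 1430 mg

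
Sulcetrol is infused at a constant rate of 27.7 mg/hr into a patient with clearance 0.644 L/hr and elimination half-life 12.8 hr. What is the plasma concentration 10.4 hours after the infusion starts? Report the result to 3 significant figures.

18.5 µg/mL

Css = rate / CL = 27.7 / 0.644 = 43.01 µg/mL
k = ln 2 / 12.8 = 0.05415 hr⁻¹
C(t) = Css (1 − e^(−kt)) = 43.01 × (1 − e^(−0.5632)) = 43.01 × 0.4306 ≈ 18.5 µg/mL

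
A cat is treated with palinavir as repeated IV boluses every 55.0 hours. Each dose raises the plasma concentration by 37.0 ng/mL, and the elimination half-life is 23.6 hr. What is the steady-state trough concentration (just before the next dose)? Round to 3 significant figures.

k = ln 2 / 23.6 = 0.02937 hr⁻¹
Fraction remaining after one interval: e^(−kτ) = e^(−0.02937 × 55.0) = 0.1988
R = 1 / (1 − 0.1988) = 1.248
Css,max = 37.0 × 1.248 = 46.18 ng/mL
Css,min = Css,max × e^(−kτ) = 46.18 × 0.1988 ≈ 9.18 ng/mL

9.18 ng/mL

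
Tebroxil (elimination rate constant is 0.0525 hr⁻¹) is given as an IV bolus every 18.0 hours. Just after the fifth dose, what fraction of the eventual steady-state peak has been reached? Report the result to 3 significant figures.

f_n = 1 − e^(−nkτ) = 1 − e^(−5 × 0.05250 × 18.0) = 1 − e^(−4.725) = 1 − 0.008871 ≈ 0.991

0.991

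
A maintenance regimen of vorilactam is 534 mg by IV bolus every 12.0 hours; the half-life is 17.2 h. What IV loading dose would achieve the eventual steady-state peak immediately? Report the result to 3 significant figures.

1390 mg

k = ln 2 / 17.2 = 0.04030 h⁻¹
Accumulation ratio R = 1 / (1 − e^(−kτ)) = 1 / (1 − e^(−0.04030×12.0)) = 1 / (1 − 0.6166) = 2.608
Loading dose = maintenance dose × R = 534 × 2.608 ≈ 1390 mg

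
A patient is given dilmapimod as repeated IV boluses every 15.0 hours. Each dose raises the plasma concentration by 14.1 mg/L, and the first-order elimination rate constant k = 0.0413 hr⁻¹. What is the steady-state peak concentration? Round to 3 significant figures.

Fraction remaining after one interval: e^(−kτ) = e^(−0.04130 × 15.0) = 0.5382
R = 1 / (1 − 0.5382) = 2.166
Css,max = 14.1 × 2.166 ≈ 30.5 mg/L

30.5 mg/L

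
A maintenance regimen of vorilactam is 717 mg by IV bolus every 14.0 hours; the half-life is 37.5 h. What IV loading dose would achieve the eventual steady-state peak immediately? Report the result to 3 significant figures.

3140 mg

k = ln 2 / 37.5 = 0.01848 h⁻¹
Accumulation ratio R = 1 / (1 − e^(−kτ)) = 1 / (1 − e^(−0.01848×14.0)) = 1 / (1 − 0.7720) = 4.386
Loading dose = maintenance dose × R = 717 × 4.386 ≈ 3140 mg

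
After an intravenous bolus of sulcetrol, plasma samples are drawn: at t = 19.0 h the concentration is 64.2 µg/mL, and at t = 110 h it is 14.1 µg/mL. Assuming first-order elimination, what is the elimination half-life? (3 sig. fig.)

k = ln(C₁/C₂) / (t₂ − t₁) = ln(64.2/14.1) / (110 − 19.0)
  = 1.516 / 91.00 = 0.01666 h⁻¹
t½ = ln 2 / k = ln 2 / 0.01666 ≈ 41.6 hours

41.6 hours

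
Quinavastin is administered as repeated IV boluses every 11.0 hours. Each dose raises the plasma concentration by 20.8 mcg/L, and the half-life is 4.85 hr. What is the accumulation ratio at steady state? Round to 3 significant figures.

1.26

k = ln 2 / 4.85 = 0.1429 hr⁻¹
Fraction remaining after one interval: e^(−kτ) = e^(−0.1429 × 11.0) = 0.2076
R = 1 / (1 − 0.2076) = 1 / 0.7924 ≈ 1.26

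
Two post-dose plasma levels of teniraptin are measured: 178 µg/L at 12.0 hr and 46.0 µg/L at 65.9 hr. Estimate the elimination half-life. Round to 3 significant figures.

27.6 hours

k = ln(C₁/C₂) / (t₂ − t₁) = ln(178/46.0) / (65.9 − 12.0)
  = 1.353 / 53.90 = 0.02510 hr⁻¹
t½ = ln 2 / k = ln 2 / 0.02510 ≈ 27.6 hours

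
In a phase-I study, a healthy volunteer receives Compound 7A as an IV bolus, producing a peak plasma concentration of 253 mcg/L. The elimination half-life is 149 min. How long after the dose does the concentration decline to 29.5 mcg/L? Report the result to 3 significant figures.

462 minutes

k = ln 2 / 149 = 0.004652 min⁻¹
C(t) = C₀ e^(−kt)  ⇒  t = ln(C₀/C) / k
t = ln(253/29.5) / 0.004652 = 2.149 / 0.004652 ≈ 462 minutes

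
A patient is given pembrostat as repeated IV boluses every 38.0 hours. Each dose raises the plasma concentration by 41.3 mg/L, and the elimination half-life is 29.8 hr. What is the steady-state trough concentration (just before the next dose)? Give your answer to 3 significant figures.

k = ln 2 / 29.8 = 0.02326 hr⁻¹
Fraction remaining after one interval: e^(−kτ) = e^(−0.02326 × 38.0) = 0.4132
R = 1 / (1 − 0.4132) = 1.704
Css,max = 41.3 × 1.704 = 70.38 mg/L
Css,min = Css,max × e^(−kτ) = 70.38 × 0.4132 ≈ 29.1 mg/L

29.1 mg/L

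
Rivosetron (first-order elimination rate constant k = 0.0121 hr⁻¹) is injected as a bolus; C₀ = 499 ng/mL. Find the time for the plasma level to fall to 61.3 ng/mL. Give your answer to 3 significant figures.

C(t) = C₀ e^(−kt)  ⇒  t = ln(C₀/C) / k
t = ln(499/61.3) / 0.01210 = 2.097 / 0.01210 ≈ 173 hours

173 hours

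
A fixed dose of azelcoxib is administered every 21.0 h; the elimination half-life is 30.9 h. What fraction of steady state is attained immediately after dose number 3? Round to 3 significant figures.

0.757

k = ln 2 / 30.9 = 0.02243 h⁻¹
f_n = 1 − e^(−nkτ) = 1 − e^(−3 × 0.02243 × 21.0) = 1 − e^(−1.413) = 1 − 0.2434 ≈ 0.757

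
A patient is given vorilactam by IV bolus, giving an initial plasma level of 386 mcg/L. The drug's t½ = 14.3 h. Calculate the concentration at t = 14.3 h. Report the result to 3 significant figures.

193 mcg/L

k = ln 2 / 14.3 = 0.04847 h⁻¹
14.3 h is 1.000 half-lives, so C = 386 × (1/2)^1.000 = 386 × 0.5000 ≈ 193 mcg/L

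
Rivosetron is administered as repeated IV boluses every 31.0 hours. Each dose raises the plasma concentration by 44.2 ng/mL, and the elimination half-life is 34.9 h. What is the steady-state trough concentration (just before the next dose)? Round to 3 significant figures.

k = ln 2 / 34.9 = 0.01986 h⁻¹
Fraction remaining after one interval: e^(−kτ) = e^(−0.01986 × 31.0) = 0.5403
R = 1 / (1 − 0.5403) = 2.175
Css,max = 44.2 × 2.175 = 96.14 ng/mL
Css,min = Css,max × e^(−kτ) = 96.14 × 0.5403 ≈ 51.9 ng/mL

51.9 ng/mL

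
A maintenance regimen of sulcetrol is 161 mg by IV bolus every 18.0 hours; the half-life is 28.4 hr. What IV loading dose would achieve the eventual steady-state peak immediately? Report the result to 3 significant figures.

k = ln 2 / 28.4 = 0.02441 hr⁻¹
Accumulation ratio R = 1 / (1 − e^(−kτ)) = 1 / (1 − e^(−0.02441×18.0)) = 1 / (1 − 0.6445) = 2.813
Loading dose = maintenance dose × R = 161 × 2.813 ≈ 453 mg

453 mg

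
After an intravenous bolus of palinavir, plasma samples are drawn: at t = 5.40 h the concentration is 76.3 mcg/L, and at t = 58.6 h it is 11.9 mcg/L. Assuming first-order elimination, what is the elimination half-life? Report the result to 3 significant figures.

k = ln(C₁/C₂) / (t₂ − t₁) = ln(76.3/11.9) / (58.6 − 5.40)
  = 1.858 / 53.20 = 0.03493 h⁻¹
t½ = ln 2 / k = ln 2 / 0.03493 ≈ 19.8 hours

19.8 hours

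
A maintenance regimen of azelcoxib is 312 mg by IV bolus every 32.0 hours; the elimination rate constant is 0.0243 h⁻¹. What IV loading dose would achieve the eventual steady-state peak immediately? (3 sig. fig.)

577 mg

Accumulation ratio R = 1 / (1 − e^(−kτ)) = 1 / (1 − e^(−0.02430×32.0)) = 1 / (1 − 0.4595) = 1.850
Loading dose = maintenance dose × R = 312 × 1.850 ≈ 577 mg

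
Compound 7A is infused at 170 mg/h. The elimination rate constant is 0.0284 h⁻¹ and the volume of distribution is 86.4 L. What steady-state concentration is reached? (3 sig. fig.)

CL = k · V = 0.0284 × 86.4 = 2.454 L/h
Css = rate / CL = 170 / 2.454 ≈ 69.3 µg/mL

69.3 µg/mL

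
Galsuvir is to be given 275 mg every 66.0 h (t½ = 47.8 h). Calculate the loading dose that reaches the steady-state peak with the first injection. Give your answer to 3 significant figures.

k = ln 2 / 47.8 = 0.01450 h⁻¹
Accumulation ratio R = 1 / (1 − e^(−kτ)) = 1 / (1 − e^(−0.01450×66.0)) = 1 / (1 − 0.3840) = 1.623
Loading dose = maintenance dose × R = 275 × 1.623 ≈ 446 mg

446 mg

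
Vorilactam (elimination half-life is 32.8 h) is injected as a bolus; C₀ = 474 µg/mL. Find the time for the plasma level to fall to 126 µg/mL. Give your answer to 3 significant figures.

k = ln 2 / 32.8 = 0.02113 h⁻¹
C(t) = C₀ e^(−kt)  ⇒  t = ln(C₀/C) / k
t = ln(474/126) / 0.02113 = 1.325 / 0.02113 ≈ 62.7 hours

62.7 hours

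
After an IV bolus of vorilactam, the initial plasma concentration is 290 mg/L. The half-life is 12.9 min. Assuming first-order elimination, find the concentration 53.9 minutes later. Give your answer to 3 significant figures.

k = ln 2 / 12.9 = 0.05373 min⁻¹
C(t) = C₀ e^(−kt) = 290 × e^(−0.05373 × 53.9) = 290 × e^(−2.896) = 290 × 0.05523 ≈ 16.0 mg/L

16.0 mg/L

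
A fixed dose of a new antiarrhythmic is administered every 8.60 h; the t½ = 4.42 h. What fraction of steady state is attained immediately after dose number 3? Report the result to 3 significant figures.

k = ln 2 / 4.42 = 0.1568 h⁻¹
f_n = 1 − e^(−nkτ) = 1 − e^(−3 × 0.1568 × 8.60) = 1 − e^(−4.046) = 1 − 0.01749 ≈ 0.983

0.983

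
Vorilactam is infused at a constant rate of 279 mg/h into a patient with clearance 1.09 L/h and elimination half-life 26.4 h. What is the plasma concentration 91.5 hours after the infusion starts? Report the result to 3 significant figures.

233 µg/mL

Css = rate / CL = 279 / 1.09 = 256.0 µg/mL
k = ln 2 / 26.4 = 0.02626 h⁻¹
C(t) = Css (1 − e^(−kt)) = 256.0 × (1 − e^(−2.402)) = 256.0 × 0.9095 ≈ 233 µg/mL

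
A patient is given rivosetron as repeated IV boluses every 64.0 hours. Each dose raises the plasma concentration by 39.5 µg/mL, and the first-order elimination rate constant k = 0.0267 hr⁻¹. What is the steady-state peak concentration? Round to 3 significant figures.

Fraction remaining after one interval: e^(−kτ) = e^(−0.02670 × 64.0) = 0.1811
R = 1 / (1 − 0.1811) = 1.221
Css,max = 39.5 × 1.221 ≈ 48.2 µg/mL

48.2 µg/mL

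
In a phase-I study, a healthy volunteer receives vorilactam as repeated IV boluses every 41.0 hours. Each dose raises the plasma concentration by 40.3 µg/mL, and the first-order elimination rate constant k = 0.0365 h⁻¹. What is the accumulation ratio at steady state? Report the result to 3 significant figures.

1.29

Fraction remaining after one interval: e^(−kτ) = e^(−0.03650 × 41.0) = 0.2239
R = 1 / (1 − 0.2239) = 1 / 0.7761 ≈ 1.29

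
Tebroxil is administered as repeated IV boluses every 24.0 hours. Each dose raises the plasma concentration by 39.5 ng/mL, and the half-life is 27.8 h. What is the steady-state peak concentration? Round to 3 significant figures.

87.7 ng/mL

k = ln 2 / 27.8 = 0.02493 h⁻¹
Fraction remaining after one interval: e^(−kτ) = e^(−0.02493 × 24.0) = 0.5497
R = 1 / (1 − 0.5497) = 2.221
Css,max = 39.5 × 2.221 ≈ 87.7 ng/mL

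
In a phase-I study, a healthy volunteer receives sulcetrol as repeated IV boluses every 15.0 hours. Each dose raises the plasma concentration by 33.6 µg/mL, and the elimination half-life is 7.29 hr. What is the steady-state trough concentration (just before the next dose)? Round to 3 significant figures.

k = ln 2 / 7.29 = 0.09508 hr⁻¹
Fraction remaining after one interval: e^(−kτ) = e^(−0.09508 × 15.0) = 0.2402
R = 1 / (1 − 0.2402) = 1.316
Css,max = 33.6 × 1.316 = 44.22 µg/mL
Css,min = Css,max × e^(−kτ) = 44.22 × 0.2402 ≈ 10.6 µg/mL

10.6 µg/mL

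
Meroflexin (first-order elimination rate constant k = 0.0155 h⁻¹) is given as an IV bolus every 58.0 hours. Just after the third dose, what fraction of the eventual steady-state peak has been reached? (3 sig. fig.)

0.933

f_n = 1 − e^(−nkτ) = 1 − e^(−3 × 0.01550 × 58.0) = 1 − e^(−2.697) = 1 − 0.06741 ≈ 0.933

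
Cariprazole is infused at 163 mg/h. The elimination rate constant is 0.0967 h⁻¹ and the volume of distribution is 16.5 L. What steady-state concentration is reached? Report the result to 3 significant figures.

CL = k · V = 0.0967 × 16.5 = 1.596 L/h
Css = rate / CL = 163 / 1.596 ≈ 102 mg/L

102 mg/L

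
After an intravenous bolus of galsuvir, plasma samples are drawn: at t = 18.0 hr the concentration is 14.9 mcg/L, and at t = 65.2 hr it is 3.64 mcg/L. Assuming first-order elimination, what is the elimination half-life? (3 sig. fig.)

23.2 hours

k = ln(C₁/C₂) / (t₂ − t₁) = ln(14.9/3.64) / (65.2 − 18.0)
  = 1.409 / 47.20 = 0.02986 hr⁻¹
t½ = ln 2 / k = ln 2 / 0.02986 ≈ 23.2 hours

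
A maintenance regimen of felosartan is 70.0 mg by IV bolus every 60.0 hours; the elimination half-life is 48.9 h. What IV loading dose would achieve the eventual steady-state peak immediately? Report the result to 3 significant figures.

122 mg

k = ln 2 / 48.9 = 0.01417 h⁻¹
Accumulation ratio R = 1 / (1 − e^(−kτ)) = 1 / (1 − e^(−0.01417×60.0)) = 1 / (1 − 0.4272) = 1.746
Loading dose = maintenance dose × R = 70.0 × 1.746 ≈ 122 mg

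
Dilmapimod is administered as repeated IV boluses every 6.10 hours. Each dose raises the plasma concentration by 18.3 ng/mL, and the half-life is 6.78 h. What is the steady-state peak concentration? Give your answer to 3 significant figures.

k = ln 2 / 6.78 = 0.1022 h⁻¹
Fraction remaining after one interval: e^(−kτ) = e^(−0.1022 × 6.10) = 0.5360
R = 1 / (1 − 0.5360) = 2.155
Css,max = 18.3 × 2.155 ≈ 39.4 ng/mL

39.4 ng/mL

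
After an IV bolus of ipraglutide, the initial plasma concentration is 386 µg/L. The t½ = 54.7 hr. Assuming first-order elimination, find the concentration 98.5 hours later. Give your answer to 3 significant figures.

111 µg/L

k = ln 2 / 54.7 = 0.01267 hr⁻¹
98.5 hr is 1.801 half-lives, so C = 386 × (1/2)^1.801 = 386 × 0.2870 ≈ 111 µg/L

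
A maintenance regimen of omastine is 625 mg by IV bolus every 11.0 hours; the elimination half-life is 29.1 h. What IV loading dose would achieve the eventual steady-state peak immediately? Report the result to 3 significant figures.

k = ln 2 / 29.1 = 0.02382 h⁻¹
Accumulation ratio R = 1 / (1 − e^(−kτ)) = 1 / (1 − e^(−0.02382×11.0)) = 1 / (1 − 0.7695) = 4.338
Loading dose = maintenance dose × R = 625 × 4.338 ≈ 2710 mg

2710 mg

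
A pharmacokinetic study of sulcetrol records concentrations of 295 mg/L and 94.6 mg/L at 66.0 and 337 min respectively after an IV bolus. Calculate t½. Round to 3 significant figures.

k = ln(C₁/C₂) / (t₂ − t₁) = ln(295/94.6) / (337 − 66.0)
  = 1.137 / 271.0 = 0.004197 min⁻¹
t½ = ln 2 / k = ln 2 / 0.004197 ≈ 165 minutes

165 minutes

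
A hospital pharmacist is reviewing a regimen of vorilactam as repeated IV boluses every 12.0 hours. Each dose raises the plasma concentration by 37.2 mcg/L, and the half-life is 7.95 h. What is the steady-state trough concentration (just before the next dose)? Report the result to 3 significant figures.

20.1 mcg/L

k = ln 2 / 7.95 = 0.08719 h⁻¹
Fraction remaining after one interval: e^(−kτ) = e^(−0.08719 × 12.0) = 0.3512
R = 1 / (1 − 0.3512) = 1.541
Css,max = 37.2 × 1.541 = 57.34 mcg/L
Css,min = Css,max × e^(−kτ) = 57.34 × 0.3512 ≈ 20.1 mcg/L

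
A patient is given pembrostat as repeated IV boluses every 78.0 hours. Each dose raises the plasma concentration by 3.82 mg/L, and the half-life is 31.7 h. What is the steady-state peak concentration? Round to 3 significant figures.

k = ln 2 / 31.7 = 0.02187 h⁻¹
Fraction remaining after one interval: e^(−kτ) = e^(−0.02187 × 78.0) = 0.1817
R = 1 / (1 − 0.1817) = 1.222
Css,max = 3.82 × 1.222 ≈ 4.67 mg/L

4.67 mg/L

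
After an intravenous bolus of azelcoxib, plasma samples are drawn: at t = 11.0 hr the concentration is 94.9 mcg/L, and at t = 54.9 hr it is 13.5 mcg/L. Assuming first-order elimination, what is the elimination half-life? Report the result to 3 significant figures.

15.6 hours

k = ln(C₁/C₂) / (t₂ − t₁) = ln(94.9/13.5) / (54.9 − 11.0)
  = 1.950 / 43.90 = 0.04442 hr⁻¹
t½ = ln 2 / k = ln 2 / 0.04442 ≈ 15.6 hours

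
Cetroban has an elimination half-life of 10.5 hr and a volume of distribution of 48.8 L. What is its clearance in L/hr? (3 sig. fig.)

3.22 L/hr

k = ln 2 / t½ = ln 2 / 10.5 = 0.06601 hr⁻¹
CL = k · V = 0.06601 × 48.8 ≈ 3.22 L/hr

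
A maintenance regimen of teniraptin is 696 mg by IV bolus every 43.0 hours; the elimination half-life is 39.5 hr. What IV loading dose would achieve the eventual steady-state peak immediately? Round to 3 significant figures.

1310 mg

k = ln 2 / 39.5 = 0.01755 hr⁻¹
Accumulation ratio R = 1 / (1 − e^(−kτ)) = 1 / (1 − e^(−0.01755×43.0)) = 1 / (1 − 0.4702) = 1.888
Loading dose = maintenance dose × R = 696 × 1.888 ≈ 1310 mg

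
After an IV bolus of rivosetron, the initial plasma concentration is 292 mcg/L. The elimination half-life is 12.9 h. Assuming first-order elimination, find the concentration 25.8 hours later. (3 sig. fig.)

k = ln 2 / 12.9 = 0.05373 h⁻¹
25.8 h is 2.000 half-lives, so C = 292 × (1/2)^2.000 = 292 × 0.2500 ≈ 73.0 mcg/L

73.0 mcg/L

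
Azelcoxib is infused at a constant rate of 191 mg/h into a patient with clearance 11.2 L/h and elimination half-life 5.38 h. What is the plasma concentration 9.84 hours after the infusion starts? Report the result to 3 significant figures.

Css = rate / CL = 191 / 11.2 = 17.05 µg/mL
k = ln 2 / 5.38 = 0.1288 h⁻¹
C(t) = Css (1 − e^(−kt)) = 17.05 × (1 − e^(−1.268)) = 17.05 × 0.7185 ≈ 12.3 µg/mL

12.3 µg/mL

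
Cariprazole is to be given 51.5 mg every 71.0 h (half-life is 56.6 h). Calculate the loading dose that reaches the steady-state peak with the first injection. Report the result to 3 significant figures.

88.7 mg

k = ln 2 / 56.6 = 0.01225 h⁻¹
Accumulation ratio R = 1 / (1 − e^(−kτ)) = 1 / (1 − e^(−0.01225×71.0)) = 1 / (1 − 0.4192) = 1.722
Loading dose = maintenance dose × R = 51.5 × 1.722 ≈ 88.7 mg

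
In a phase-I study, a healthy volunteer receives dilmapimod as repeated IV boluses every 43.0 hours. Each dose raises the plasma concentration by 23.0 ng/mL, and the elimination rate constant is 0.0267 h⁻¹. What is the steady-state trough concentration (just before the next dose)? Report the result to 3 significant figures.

Fraction remaining after one interval: e^(−kτ) = e^(−0.02670 × 43.0) = 0.3172
R = 1 / (1 − 0.3172) = 1.465
Css,max = 23.0 × 1.465 = 33.69 ng/mL
Css,min = Css,max × e^(−kτ) = 33.69 × 0.3172 ≈ 10.7 ng/mL

10.7 ng/mL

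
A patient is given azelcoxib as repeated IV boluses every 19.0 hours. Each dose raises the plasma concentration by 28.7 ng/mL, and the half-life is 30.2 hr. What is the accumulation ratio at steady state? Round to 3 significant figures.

k = ln 2 / 30.2 = 0.02295 hr⁻¹
Fraction remaining after one interval: e^(−kτ) = e^(−0.02295 × 19.0) = 0.6466
R = 1 / (1 − 0.6466) = 1 / 0.3534 ≈ 2.83

2.83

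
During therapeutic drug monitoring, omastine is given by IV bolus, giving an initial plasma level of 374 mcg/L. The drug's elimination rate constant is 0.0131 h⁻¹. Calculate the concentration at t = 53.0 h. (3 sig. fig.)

187 mcg/L

C(t) = C₀ e^(−kt) = 374 × e^(−0.01310 × 53.0) = 374 × e^(−0.6943) = 374 × 0.4994 ≈ 187 mcg/L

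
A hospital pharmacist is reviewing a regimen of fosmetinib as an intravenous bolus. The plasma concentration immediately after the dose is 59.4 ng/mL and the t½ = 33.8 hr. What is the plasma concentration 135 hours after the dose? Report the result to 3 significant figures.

k = ln 2 / 33.8 = 0.02051 hr⁻¹
C(t) = C₀ e^(−kt) = 59.4 × e^(−0.02051 × 135) = 59.4 × e^(−2.768) = 59.4 × 0.06276 ≈ 3.73 ng/mL

3.73 ng/mL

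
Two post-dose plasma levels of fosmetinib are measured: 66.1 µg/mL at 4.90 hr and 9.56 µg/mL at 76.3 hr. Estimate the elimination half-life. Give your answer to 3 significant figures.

25.6 hours

k = ln(C₁/C₂) / (t₂ − t₁) = ln(66.1/9.56) / (76.3 − 4.90)
  = 1.934 / 71.40 = 0.02708 hr⁻¹
t½ = ln 2 / k = ln 2 / 0.02708 ≈ 25.6 hours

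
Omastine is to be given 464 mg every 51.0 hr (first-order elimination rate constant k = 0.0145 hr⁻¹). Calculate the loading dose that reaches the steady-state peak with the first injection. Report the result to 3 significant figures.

888 mg

Accumulation ratio R = 1 / (1 − e^(−kτ)) = 1 / (1 − e^(−0.01450×51.0)) = 1 / (1 − 0.4774) = 1.913
Loading dose = maintenance dose × R = 464 × 1.913 ≈ 888 mg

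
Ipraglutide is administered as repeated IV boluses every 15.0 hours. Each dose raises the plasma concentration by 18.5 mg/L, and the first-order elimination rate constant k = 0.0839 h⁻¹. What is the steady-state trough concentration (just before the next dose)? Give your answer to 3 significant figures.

Fraction remaining after one interval: e^(−kτ) = e^(−0.08390 × 15.0) = 0.2841
R = 1 / (1 − 0.2841) = 1.397
Css,max = 18.5 × 1.397 = 25.84 mg/L
Css,min = Css,max × e^(−kτ) = 25.84 × 0.2841 ≈ 7.34 mg/L

7.34 mg/L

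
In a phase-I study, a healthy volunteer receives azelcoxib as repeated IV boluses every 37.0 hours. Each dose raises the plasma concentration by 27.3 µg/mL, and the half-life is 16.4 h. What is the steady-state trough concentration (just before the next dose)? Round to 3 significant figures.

7.23 µg/mL

k = ln 2 / 16.4 = 0.04227 h⁻¹
Fraction remaining after one interval: e^(−kτ) = e^(−0.04227 × 37.0) = 0.2093
R = 1 / (1 − 0.2093) = 1.265
Css,max = 27.3 × 1.265 = 34.53 µg/mL
Css,min = Css,max × e^(−kτ) = 34.53 × 0.2093 ≈ 7.23 µg/mL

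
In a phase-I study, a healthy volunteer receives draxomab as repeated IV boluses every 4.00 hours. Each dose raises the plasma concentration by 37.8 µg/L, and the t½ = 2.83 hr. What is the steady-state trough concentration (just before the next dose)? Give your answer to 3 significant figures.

22.7 µg/L

k = ln 2 / 2.83 = 0.2449 hr⁻¹
Fraction remaining after one interval: e^(−kτ) = e^(−0.2449 × 4.00) = 0.3754
R = 1 / (1 − 0.3754) = 1.601
Css,max = 37.8 × 1.601 = 60.52 µg/L
Css,min = Css,max × e^(−kτ) = 60.52 × 0.3754 ≈ 22.7 µg/L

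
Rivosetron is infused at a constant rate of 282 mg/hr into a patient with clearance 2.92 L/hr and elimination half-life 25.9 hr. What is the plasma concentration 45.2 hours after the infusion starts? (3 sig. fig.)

67.8 mg/L

Css = rate / CL = 282 / 2.92 = 96.58 mg/L
k = ln 2 / 25.9 = 0.02676 hr⁻¹
C(t) = Css (1 − e^(−kt)) = 96.58 × (1 − e^(−1.210)) = 96.58 × 0.7017 ≈ 67.8 mg/L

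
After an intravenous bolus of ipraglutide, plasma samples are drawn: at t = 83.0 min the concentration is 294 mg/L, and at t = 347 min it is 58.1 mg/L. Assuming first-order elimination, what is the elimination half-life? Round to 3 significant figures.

k = ln(C₁/C₂) / (t₂ − t₁) = ln(294/58.1) / (347 − 83.0)
  = 1.621 / 264.0 = 0.006142 min⁻¹
t½ = ln 2 / k = ln 2 / 0.006142 ≈ 113 minutes

113 minutes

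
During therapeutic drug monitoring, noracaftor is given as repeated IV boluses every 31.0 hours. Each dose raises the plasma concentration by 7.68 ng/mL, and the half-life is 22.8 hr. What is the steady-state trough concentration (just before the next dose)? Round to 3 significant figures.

k = ln 2 / 22.8 = 0.03040 hr⁻¹
Fraction remaining after one interval: e^(−kτ) = e^(−0.03040 × 31.0) = 0.3897
R = 1 / (1 − 0.3897) = 1.638
Css,max = 7.68 × 1.638 = 12.58 ng/mL
Css,min = Css,max × e^(−kτ) = 12.58 × 0.3897 ≈ 4.90 ng/mL

4.90 ng/mL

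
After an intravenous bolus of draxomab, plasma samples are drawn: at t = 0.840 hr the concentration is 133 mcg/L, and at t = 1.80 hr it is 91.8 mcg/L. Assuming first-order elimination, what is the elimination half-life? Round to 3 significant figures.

1.79 hours

k = ln(C₁/C₂) / (t₂ − t₁) = ln(133/91.8) / (1.80 − 0.840)
  = 0.3707 / 0.9600 = 0.3862 hr⁻¹
t½ = ln 2 / k = ln 2 / 0.3862 ≈ 1.79 hours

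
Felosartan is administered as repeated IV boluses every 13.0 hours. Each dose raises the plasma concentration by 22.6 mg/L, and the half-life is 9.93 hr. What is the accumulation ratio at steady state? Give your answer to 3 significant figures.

1.68

k = ln 2 / 9.93 = 0.06980 hr⁻¹
Fraction remaining after one interval: e^(−kτ) = e^(−0.06980 × 13.0) = 0.4036
R = 1 / (1 − 0.4036) = 1 / 0.5964 ≈ 1.68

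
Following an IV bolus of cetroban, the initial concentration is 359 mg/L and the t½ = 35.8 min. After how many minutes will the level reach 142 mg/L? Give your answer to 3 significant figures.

47.9 minutes

k = ln 2 / 35.8 = 0.01936 min⁻¹
C(t) = C₀ e^(−kt)  ⇒  t = ln(C₀/C) / k
t = ln(359/142) / 0.01936 = 0.9275 / 0.01936 ≈ 47.9 minutes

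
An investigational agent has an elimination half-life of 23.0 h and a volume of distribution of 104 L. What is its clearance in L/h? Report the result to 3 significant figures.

k = ln 2 / t½ = ln 2 / 23.0 = 0.03014 h⁻¹
CL = k · V = 0.03014 × 104 ≈ 3.13 L/h

3.13 L/h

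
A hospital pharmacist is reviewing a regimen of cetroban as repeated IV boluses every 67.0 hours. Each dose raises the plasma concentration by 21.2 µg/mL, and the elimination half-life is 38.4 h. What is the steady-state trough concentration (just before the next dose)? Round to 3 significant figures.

9.02 µg/mL

k = ln 2 / 38.4 = 0.01805 h⁻¹
Fraction remaining after one interval: e^(−kτ) = e^(−0.01805 × 67.0) = 0.2984
R = 1 / (1 − 0.2984) = 1.425
Css,max = 21.2 × 1.425 = 30.22 µg/mL
Css,min = Css,max × e^(−kτ) = 30.22 × 0.2984 ≈ 9.02 µg/mL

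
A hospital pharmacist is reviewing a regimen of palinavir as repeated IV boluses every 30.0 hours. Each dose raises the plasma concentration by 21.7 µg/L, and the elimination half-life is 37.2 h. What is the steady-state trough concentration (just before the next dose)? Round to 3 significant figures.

29.0 µg/L

k = ln 2 / 37.2 = 0.01863 h⁻¹
Fraction remaining after one interval: e^(−kτ) = e^(−0.01863 × 30.0) = 0.5718
R = 1 / (1 − 0.5718) = 2.335
Css,max = 21.7 × 2.335 = 50.68 µg/L
Css,min = Css,max × e^(−kτ) = 50.68 × 0.5718 ≈ 29.0 µg/L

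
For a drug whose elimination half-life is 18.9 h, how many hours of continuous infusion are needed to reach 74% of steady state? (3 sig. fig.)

k = ln 2 / 18.9 = 0.03667 h⁻¹
f = 1 − e^(−kt)  ⇒  t = −ln(1 − f) / k
t = −ln(1 − 0.74) / 0.03667 = 1.347 / 0.03667 ≈ 36.7 hours

36.7 hours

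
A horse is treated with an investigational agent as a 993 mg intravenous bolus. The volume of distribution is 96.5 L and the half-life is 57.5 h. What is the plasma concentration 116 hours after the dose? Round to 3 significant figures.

2.54 µg/mL

C₀ = dose / V = 993 / 96.5 = 10.29 µg/mL
k = ln 2 / 57.5 = 0.01205 h⁻¹
C(t) = C₀ e^(−kt) = 10.29 × e^(−0.01205 × 116) = 10.29 × e^(−1.398) = 10.29 × 0.2470 ≈ 2.54 µg/mL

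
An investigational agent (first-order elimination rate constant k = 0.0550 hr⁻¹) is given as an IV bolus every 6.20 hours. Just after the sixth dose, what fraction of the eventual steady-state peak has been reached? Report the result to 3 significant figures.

f_n = 1 − e^(−nkτ) = 1 − e^(−6 × 0.05500 × 6.20) = 1 − e^(−2.046) = 1 − 0.1293 ≈ 0.871

0.871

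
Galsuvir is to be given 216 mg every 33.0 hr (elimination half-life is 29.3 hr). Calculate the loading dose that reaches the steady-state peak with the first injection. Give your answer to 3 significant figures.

399 mg

k = ln 2 / 29.3 = 0.02366 hr⁻¹
Accumulation ratio R = 1 / (1 − e^(−kτ)) = 1 / (1 − e^(−0.02366×33.0)) = 1 / (1 − 0.4581) = 1.845
Loading dose = maintenance dose × R = 216 × 1.845 ≈ 399 mg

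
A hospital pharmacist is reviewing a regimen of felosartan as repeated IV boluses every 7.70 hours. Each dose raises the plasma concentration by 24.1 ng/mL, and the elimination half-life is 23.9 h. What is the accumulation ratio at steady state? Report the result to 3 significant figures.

k = ln 2 / 23.9 = 0.02900 h⁻¹
Fraction remaining after one interval: e^(−kτ) = e^(−0.02900 × 7.70) = 0.7999
R = 1 / (1 − 0.7999) = 1 / 0.2001 ≈ 5.00

5.00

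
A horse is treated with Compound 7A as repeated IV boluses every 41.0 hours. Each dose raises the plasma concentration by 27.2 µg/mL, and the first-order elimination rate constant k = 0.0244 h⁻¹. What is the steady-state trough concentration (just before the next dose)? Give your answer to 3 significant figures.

15.8 µg/mL

Fraction remaining after one interval: e^(−kτ) = e^(−0.02440 × 41.0) = 0.3677
R = 1 / (1 − 0.3677) = 1.582
Css,max = 27.2 × 1.582 = 43.02 µg/mL
Css,min = Css,max × e^(−kτ) = 43.02 × 0.3677 ≈ 15.8 µg/mL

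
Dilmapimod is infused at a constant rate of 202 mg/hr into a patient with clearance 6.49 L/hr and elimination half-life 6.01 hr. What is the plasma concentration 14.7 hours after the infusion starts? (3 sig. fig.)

Css = rate / CL = 202 / 6.49 = 31.12 µg/mL
k = ln 2 / 6.01 = 0.1153 hr⁻¹
C(t) = Css (1 − e^(−kt)) = 31.12 × (1 − e^(−1.695)) = 31.12 × 0.8165 ≈ 25.4 µg/mL

25.4 µg/mL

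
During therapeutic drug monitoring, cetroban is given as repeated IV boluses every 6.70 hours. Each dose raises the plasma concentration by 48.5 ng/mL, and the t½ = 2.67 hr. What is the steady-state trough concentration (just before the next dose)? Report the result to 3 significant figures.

k = ln 2 / 2.67 = 0.2596 hr⁻¹
Fraction remaining after one interval: e^(−kτ) = e^(−0.2596 × 6.70) = 0.1756
R = 1 / (1 − 0.1756) = 1.213
Css,max = 48.5 × 1.213 = 58.83 ng/mL
Css,min = Css,max × e^(−kτ) = 58.83 × 0.1756 ≈ 10.3 ng/mL

10.3 ng/mL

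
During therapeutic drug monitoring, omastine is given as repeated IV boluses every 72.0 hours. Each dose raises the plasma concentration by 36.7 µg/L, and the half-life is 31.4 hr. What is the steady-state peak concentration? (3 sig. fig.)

46.1 µg/L

k = ln 2 / 31.4 = 0.02207 hr⁻¹
Fraction remaining after one interval: e^(−kτ) = e^(−0.02207 × 72.0) = 0.2041
R = 1 / (1 − 0.2041) = 1.256
Css,max = 36.7 × 1.256 ≈ 46.1 µg/L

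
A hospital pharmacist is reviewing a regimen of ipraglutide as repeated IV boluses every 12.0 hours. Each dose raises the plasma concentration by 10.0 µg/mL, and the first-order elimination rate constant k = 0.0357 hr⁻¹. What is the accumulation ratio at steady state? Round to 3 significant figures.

2.87

Fraction remaining after one interval: e^(−kτ) = e^(−0.03570 × 12.0) = 0.6516
R = 1 / (1 − 0.6516) = 1 / 0.3484 ≈ 2.87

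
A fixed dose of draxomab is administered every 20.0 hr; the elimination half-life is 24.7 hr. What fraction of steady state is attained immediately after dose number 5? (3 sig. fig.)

0.940

k = ln 2 / 24.7 = 0.02806 hr⁻¹
f_n = 1 − e^(−nkτ) = 1 − e^(−5 × 0.02806 × 20.0) = 1 − e^(−2.806) = 1 − 0.06043 ≈ 0.940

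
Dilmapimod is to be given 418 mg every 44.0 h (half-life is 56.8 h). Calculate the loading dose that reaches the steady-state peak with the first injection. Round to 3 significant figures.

1010 mg

k = ln 2 / 56.8 = 0.01220 h⁻¹
Accumulation ratio R = 1 / (1 − e^(−kτ)) = 1 / (1 − e^(−0.01220×44.0)) = 1 / (1 − 0.5845) = 2.407
Loading dose = maintenance dose × R = 418 × 2.407 ≈ 1010 mg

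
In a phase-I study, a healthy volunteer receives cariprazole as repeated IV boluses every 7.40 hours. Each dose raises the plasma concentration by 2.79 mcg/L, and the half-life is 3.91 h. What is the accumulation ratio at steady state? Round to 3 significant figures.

k = ln 2 / 3.91 = 0.1773 h⁻¹
Fraction remaining after one interval: e^(−kτ) = e^(−0.1773 × 7.40) = 0.2693
R = 1 / (1 − 0.2693) = 1 / 0.7307 ≈ 1.37

1.37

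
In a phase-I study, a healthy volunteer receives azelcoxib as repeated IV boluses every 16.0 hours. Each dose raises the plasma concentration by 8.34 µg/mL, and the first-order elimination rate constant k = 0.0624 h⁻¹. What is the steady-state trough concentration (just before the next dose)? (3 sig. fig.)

4.87 µg/mL

Fraction remaining after one interval: e^(−kτ) = e^(−0.06240 × 16.0) = 0.3685
R = 1 / (1 − 0.3685) = 1.583
Css,max = 8.34 × 1.583 = 13.21 µg/mL
Css,min = Css,max × e^(−kτ) = 13.21 × 0.3685 ≈ 4.87 µg/mL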